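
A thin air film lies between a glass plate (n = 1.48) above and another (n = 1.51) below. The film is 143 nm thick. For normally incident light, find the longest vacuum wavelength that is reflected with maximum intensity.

Ray reflecting at the top interface goes from n = 1.48 toward n = 1.0: no phase shift.
At the lower boundary (n = 1.0 to n = 1.51) the reflected ray undergoes a half-wave phase shift.
Exactly one π shift → a net half-wave offset.
For strong reflection here: 2 n t = (m + ½) λ.
λ = 2 n t / (m + ½). The longest wavelength is m = 0: λ = 2 × 1.0 × 143 / 0.500 = 572 nm.

572 nm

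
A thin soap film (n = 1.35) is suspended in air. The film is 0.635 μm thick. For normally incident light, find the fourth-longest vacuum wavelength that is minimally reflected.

At the upper boundary (n = 1.0 to n = 1.35) the reflected ray undergoes a half-wave phase shift.
At the lower boundary (n = 1.35 to n = 1.0) the reflected ray undergoes no phase shift.
Exactly one π shift → a net half-wave offset.
With one net inversion, destructive interference in reflection requires 2 n t = m λ.
λ = 2 n t / m. The fourth-longest wavelength is m = 4: λ = 2 × 1.35 × 635 / 4.00 = 429 nm.

429 nm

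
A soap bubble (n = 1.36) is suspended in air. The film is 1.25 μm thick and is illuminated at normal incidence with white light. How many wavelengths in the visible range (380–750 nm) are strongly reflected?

4

Ray reflecting at the top interface goes from n = 1.0 toward n = 1.36: a half-wave phase shift.
At the lower boundary (n = 1.36 to n = 1.0) the reflected ray undergoes no phase shift.
Net: one phase inversion between the two reflected rays.
So the condition for constructive reflection is 2 n t = (m + ½) λ.
λ = 2 n t / (m + ½) = 3400 / (m + ½) nm.
m=4: 756 nm (IR); m=5: 618 nm (visible); m=6: 523 nm (visible); m=7: 453 nm (visible); m=8: 400 nm (visible); m=9: 358 nm (UV).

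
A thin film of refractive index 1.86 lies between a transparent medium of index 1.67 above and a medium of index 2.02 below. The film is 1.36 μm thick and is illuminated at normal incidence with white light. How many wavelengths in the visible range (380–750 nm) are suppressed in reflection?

Ray reflecting at the top interface goes from n = 1.67 toward n = 1.86: a half-wave phase shift.
Bottom surface (1.86 → 2.02): reflection off a higher-index medium gives a half-wave phase shift.
Zero or two π shifts → no net half-wave offset.
For dark reflection here: 2 n t = (m + ½) λ.
λ = 2 n t / (m + ½) = 5059 / (m + ½) nm.
m=6: 778 nm (IR); m=7: 675 nm (visible); m=8: 595 nm (visible); m=9: 533 nm (visible); m=10: 482 nm (visible); m=11: 440 nm (visible); m=12: 405 nm (visible); m=13: 375 nm (UV).

6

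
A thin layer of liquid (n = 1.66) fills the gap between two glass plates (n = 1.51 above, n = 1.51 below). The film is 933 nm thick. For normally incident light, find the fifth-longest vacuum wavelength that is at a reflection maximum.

688 nm

Top surface (1.51 → 1.66): reflection off a higher-index medium gives a half-wave phase shift.
At the lower boundary (n = 1.66 to n = 1.51) the reflected ray undergoes no phase shift.
The two reflections differ by half a wavelength.
So the condition for constructive reflection is 2 n t = (m + ½) λ.
λ = 2 n t / (m + ½). The fifth-longest wavelength is m = 4: λ = 2 × 1.66 × 933 / 4.50 = 688 nm.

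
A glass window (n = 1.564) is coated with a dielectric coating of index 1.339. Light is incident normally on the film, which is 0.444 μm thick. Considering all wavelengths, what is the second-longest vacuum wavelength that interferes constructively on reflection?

Top surface (1.0 → 1.339): reflection off a higher-index medium gives a half-wave phase shift.
Bottom surface (1.339 → 1.564): reflection off a higher-index medium gives a half-wave phase shift.
Zero or two π shifts → no net half-wave offset.
So the condition for constructive reflection is 2 n t = m λ.
λ = 2 n t / m. The second-longest wavelength is m = 2: λ = 2 × 1.339 × 444 / 2.00 = 595 nm.

595 nm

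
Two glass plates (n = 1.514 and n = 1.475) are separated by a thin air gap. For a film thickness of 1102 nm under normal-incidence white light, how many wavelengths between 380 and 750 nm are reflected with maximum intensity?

Ray reflecting at the top interface goes from n = 1.514 toward n = 1.0: no phase shift.
Bottom surface (1.0 → 1.475): reflection off a higher-index medium gives a half-wave phase shift.
The two reflections differ by half a wavelength.
For strong reflection here: 2 n t = (m + ½) λ.
λ = 2 n t / (m + ½) = 2204 / (m + ½) nm.
m=2: 882 nm (IR); m=3: 630 nm (visible); m=4: 490 nm (visible); m=5: 401 nm (visible); m=6: 339 nm (UV).

3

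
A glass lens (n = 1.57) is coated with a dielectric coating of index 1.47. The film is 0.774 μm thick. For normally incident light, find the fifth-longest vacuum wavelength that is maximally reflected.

Top surface (1.0 → 1.47): reflection off a higher-index medium gives a half-wave phase shift.
Ray reflecting at the bottom interface goes from n = 1.47 toward n = 1.57: a half-wave phase shift.
Zero or two π shifts → no net half-wave offset.
For strong reflection here: 2 n t = m λ.
λ = 2 n t / m. The fifth-longest wavelength is m = 5: λ = 2 × 1.47 × 774 / 5.00 = 455 nm.

455 nm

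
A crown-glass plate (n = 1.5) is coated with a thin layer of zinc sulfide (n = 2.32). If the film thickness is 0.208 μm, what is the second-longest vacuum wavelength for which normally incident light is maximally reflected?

643 nm

Top surface (1.0 → 2.32): reflection off a higher-index medium gives a half-wave phase shift.
Ray reflecting at the bottom interface goes from n = 2.32 toward n = 1.5: no phase shift.
Exactly one π shift → a net half-wave offset.
For maximum reflection here: 2 n t = (m + ½) λ.
λ = 2 n t / (m + ½). The second-longest wavelength is m = 1: λ = 2 × 2.32 × 208 / 1.50 = 643 nm.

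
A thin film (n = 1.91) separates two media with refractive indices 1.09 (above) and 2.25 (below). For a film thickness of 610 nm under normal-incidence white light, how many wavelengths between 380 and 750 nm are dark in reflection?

At the upper boundary (n = 1.09 to n = 1.91) the reflected ray undergoes a half-wave phase shift.
At the lower boundary (n = 1.91 to n = 2.25) the reflected ray undergoes a half-wave phase shift.
Net: no relative phase inversion (both shifts match).
With no net inversion, destructive interference in reflection requires 2 n t = (m + ½) λ.
λ = 2 n t / (m + ½) = 2330 / (m + ½) nm.
m=2: 932 nm (IR); m=3: 666 nm (visible); m=4: 518 nm (visible); m=5: 424 nm (visible); m=6: 358 nm (UV).

3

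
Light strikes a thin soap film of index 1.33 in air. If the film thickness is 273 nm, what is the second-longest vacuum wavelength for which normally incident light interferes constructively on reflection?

484 nm

At the upper boundary (n = 1.0 to n = 1.33) the reflected ray undergoes a half-wave phase shift.
Bottom surface (1.33 → 1.0): reflection off a lower-index medium gives no phase shift.
The two reflections differ by half a wavelength.
So the condition for constructive reflection is 2 n t = (m + ½) λ.
λ = 2 n t / (m + ½). The second-longest wavelength is m = 1: λ = 2 × 1.33 × 273 / 1.50 = 484 nm.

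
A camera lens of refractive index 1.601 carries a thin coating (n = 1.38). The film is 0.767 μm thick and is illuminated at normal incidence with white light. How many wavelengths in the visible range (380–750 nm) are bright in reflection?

3

At the upper boundary (n = 1.0 to n = 1.38) the reflected ray undergoes a half-wave phase shift.
Ray reflecting at the bottom interface goes from n = 1.38 toward n = 1.601: a half-wave phase shift.
The two reflections carry the same phase change, so no net offset.
For bright reflection here: 2 n t = m λ.
λ = 2 n t / m = 2117 / m nm.
m=2: 1058 nm (IR); m=3: 706 nm (visible); m=4: 529 nm (visible); m=5: 423 nm (visible); m=6: 353 nm (UV).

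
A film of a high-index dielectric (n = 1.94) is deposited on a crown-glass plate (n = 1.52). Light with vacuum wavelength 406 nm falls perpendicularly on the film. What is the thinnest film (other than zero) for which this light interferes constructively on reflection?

Ray reflecting at the top interface goes from n = 1.0 toward n = 1.94: a half-wave phase shift.
Ray reflecting at the bottom interface goes from n = 1.94 toward n = 1.52: no phase shift.
Net: one phase inversion between the two reflected rays.
For bright reflection here: 2 n t = (m + ½) λ.
Minimum at m = 0: t = λ / (4 n) = 406 / (4 × 1.94) = 52.3 nm.

52.3 nm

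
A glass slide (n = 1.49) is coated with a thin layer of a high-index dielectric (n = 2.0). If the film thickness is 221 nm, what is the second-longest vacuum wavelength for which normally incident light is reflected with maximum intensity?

Ray reflecting at the top interface goes from n = 1.0 toward n = 2.0: a half-wave phase shift.
Bottom surface (2.0 → 1.49): reflection off a lower-index medium gives no phase shift.
The two reflections differ by half a wavelength.
So the condition for constructive reflection is 2 n t = (m + ½) λ.
λ = 2 n t / (m + ½). The second-longest wavelength is m = 1: λ = 2 × 2.0 × 221 / 1.50 = 589 nm.

589 nm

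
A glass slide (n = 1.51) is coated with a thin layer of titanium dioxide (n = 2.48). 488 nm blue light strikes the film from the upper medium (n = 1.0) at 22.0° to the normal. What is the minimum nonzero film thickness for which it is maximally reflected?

49.8 nm

Top surface (1.0 → 2.48): reflection off a higher-index medium gives a half-wave phase shift.
At the lower boundary (n = 2.48 to n = 1.51) the reflected ray undergoes no phase shift.
The two reflections differ by half a wavelength.
So the condition for constructive reflection is 2 n t cos θ_r = (m + ½) λ.
Snell's law: 1.0 sin 22.0° = 2.48 sin θ_r → sin θ_r = 0.151, cos θ_r = 0.989.
Minimum at m = 0: t = λ / (4 n cos θ_r) = 488 / (4 × 2.48 × 0.989) = 49.8 nm.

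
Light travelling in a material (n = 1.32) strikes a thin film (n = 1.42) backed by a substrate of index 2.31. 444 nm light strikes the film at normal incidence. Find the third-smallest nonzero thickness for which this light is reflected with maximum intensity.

469 nm

Top surface (1.32 → 1.42): reflection off a higher-index medium gives a half-wave phase shift.
At the lower boundary (n = 1.42 to n = 2.31) the reflected ray undergoes a half-wave phase shift.
Zero or two π shifts → no net half-wave offset.
For maximum reflection here: 2 n t = m λ.
The third-smallest nonzero thickness corresponds to m = 3: t = m λ / (2 n) = 3.00 × 444 / (2 × 1.42) = 469 nm.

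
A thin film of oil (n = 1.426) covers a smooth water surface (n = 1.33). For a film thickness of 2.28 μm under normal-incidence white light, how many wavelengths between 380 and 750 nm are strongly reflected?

8

Ray reflecting at the top interface goes from n = 1.0 toward n = 1.426: a half-wave phase shift.
Ray reflecting at the bottom interface goes from n = 1.426 toward n = 1.33: no phase shift.
Exactly one π shift → a net half-wave offset.
For bright reflection here: 2 n t = (m + ½) λ.
λ = 2 n t / (m + ½) = 6503 / (m + ½) nm.
m=8: 765 nm (IR); m=9: 684 nm (visible); m=10: 619 nm (visible); m=11: 565 nm (visible); m=12: 520 nm (visible); m=13: 482 nm (visible); m=14: 448 nm (visible); m=15: 420 nm (visible); m=16: 394 nm (visible); m=17: 372 nm (UV).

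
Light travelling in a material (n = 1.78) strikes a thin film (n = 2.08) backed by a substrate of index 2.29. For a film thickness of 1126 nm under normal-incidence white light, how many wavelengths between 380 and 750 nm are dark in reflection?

6

Top surface (1.78 → 2.08): reflection off a higher-index medium gives a half-wave phase shift.
Ray reflecting at the bottom interface goes from n = 2.08 toward n = 2.29: a half-wave phase shift.
Zero or two π shifts → no net half-wave offset.
With no net inversion, destructive interference in reflection requires 2 n t = (m + ½) λ.
λ = 2 n t / (m + ½) = 4684 / (m + ½) nm.
m=5: 852 nm (IR); m=6: 721 nm (visible); m=7: 625 nm (visible); m=8: 551 nm (visible); m=9: 493 nm (visible); m=10: 446 nm (visible); m=11: 407 nm (visible); m=12: 375 nm (UV).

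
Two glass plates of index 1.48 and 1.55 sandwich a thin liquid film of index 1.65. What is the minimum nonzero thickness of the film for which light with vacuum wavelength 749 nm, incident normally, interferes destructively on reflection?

227 nm

Top surface (1.48 → 1.65): reflection off a higher-index medium gives a half-wave phase shift.
At the lower boundary (n = 1.65 to n = 1.55) the reflected ray undergoes no phase shift.
Net: one phase inversion between the two reflected rays.
With one net inversion, destructive interference in reflection requires 2 n t = m λ.
Minimum nonzero at m = 1: t = λ / (2 n) = 749 / (2 × 1.65) = 227 nm.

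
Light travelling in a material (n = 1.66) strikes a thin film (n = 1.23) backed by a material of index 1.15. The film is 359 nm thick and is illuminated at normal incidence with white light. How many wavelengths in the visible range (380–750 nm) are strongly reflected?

At the upper boundary (n = 1.66 to n = 1.23) the reflected ray undergoes no phase shift.
Ray reflecting at the bottom interface goes from n = 1.23 toward n = 1.15: no phase shift.
The two reflections carry the same phase change, so no net offset.
With no net inversion, constructive interference in reflection requires 2 n t = m λ.
λ = 2 n t / m = 883 / m nm.
m=1: 883 nm (IR); m=2: 442 nm (visible); m=3: 294 nm (UV).

1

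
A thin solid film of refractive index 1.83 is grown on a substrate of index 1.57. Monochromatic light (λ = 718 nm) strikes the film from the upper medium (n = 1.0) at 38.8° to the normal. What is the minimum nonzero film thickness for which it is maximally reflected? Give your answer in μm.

At the upper boundary (n = 1.0 to n = 1.83) the reflected ray undergoes a half-wave phase shift.
Bottom surface (1.83 → 1.57): reflection off a lower-index medium gives no phase shift.
Net: one phase inversion between the two reflected rays.
For strong reflection here: 2 n t cos θ_r = (m + ½) λ.
Snell's law: 1.0 sin 38.8° = 1.83 sin θ_r → sin θ_r = 0.342, cos θ_r = 0.940.
Minimum at m = 0: t = λ / (4 n cos θ_r) = 718 / (4 × 1.83 × 0.940) = 104 nm.

0.104 μm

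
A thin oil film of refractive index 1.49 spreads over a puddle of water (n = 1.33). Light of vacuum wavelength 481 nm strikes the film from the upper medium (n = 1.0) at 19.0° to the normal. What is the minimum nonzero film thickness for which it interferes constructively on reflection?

82.7 nm

At the upper boundary (n = 1.0 to n = 1.49) the reflected ray undergoes a half-wave phase shift.
Ray reflecting at the bottom interface goes from n = 1.49 toward n = 1.33: no phase shift.
Exactly one π shift → a net half-wave offset.
With one net inversion, constructive interference in reflection requires 2 n t cos θ_r = (m + ½) λ.
Snell's law: 1.0 sin 19.0° = 1.49 sin θ_r → sin θ_r = 0.219, cos θ_r = 0.976.
Minimum at m = 0: t = λ / (4 n cos θ_r) = 481 / (4 × 1.49 × 0.976) = 82.7 nm.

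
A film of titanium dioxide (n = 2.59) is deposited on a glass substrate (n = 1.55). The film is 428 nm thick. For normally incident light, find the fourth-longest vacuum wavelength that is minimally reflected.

554 nm

At the upper boundary (n = 1.0 to n = 2.59) the reflected ray undergoes a half-wave phase shift.
Ray reflecting at the bottom interface goes from n = 2.59 toward n = 1.55: no phase shift.
The two reflections differ by half a wavelength.
So the condition for destructive reflection is 2 n t = m λ.
λ = 2 n t / m. The fourth-longest wavelength is m = 4: λ = 2 × 2.59 × 428 / 4.00 = 554 nm.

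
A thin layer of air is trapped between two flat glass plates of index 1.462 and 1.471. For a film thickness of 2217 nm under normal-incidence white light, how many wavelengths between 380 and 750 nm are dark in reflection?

6

Top surface (1.462 → 1.0): reflection off a lower-index medium gives no phase shift.
Ray reflecting at the bottom interface goes from n = 1.0 toward n = 1.471: a half-wave phase shift.
Exactly one π shift → a net half-wave offset.
With one net inversion, destructive interference in reflection requires 2 n t = m λ.
λ = 2 n t / m = 4434 / m nm.
m=5: 887 nm (IR); m=6: 739 nm (visible); m=7: 633 nm (visible); m=8: 554 nm (visible); m=9: 493 nm (visible); m=10: 443 nm (visible); m=11: 403 nm (visible); m=12: 370 nm (UV).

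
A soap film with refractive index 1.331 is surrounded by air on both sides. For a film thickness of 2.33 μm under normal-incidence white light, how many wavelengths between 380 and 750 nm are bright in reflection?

8

Top surface (1.0 → 1.331): reflection off a higher-index medium gives a half-wave phase shift.
Bottom surface (1.331 → 1.0): reflection off a lower-index medium gives no phase shift.
The two reflections differ by half a wavelength.
For strong reflection here: 2 n t = (m + ½) λ.
λ = 2 n t / (m + ½) = 6202 / (m + ½) nm.
m=7: 827 nm (IR); m=8: 730 nm (visible); m=9: 653 nm (visible); m=10: 591 nm (visible); m=11: 539 nm (visible); m=12: 496 nm (visible); m=13: 459 nm (visible); m=14: 428 nm (visible); m=15: 400 nm (visible); m=16: 376 nm (UV).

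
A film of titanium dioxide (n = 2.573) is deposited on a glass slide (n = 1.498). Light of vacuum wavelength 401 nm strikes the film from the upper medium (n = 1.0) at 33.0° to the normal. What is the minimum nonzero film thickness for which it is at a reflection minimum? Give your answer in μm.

0.0797 μm

Ray reflecting at the top interface goes from n = 1.0 toward n = 2.573: a half-wave phase shift.
At the lower boundary (n = 2.573 to n = 1.498) the reflected ray undergoes no phase shift.
Net: one phase inversion between the two reflected rays.
For minimum reflection here: 2 n t cos θ_r = m λ.
Snell's law: 1.0 sin 33.0° = 2.573 sin θ_r → sin θ_r = 0.212, cos θ_r = 0.977.
Minimum nonzero at m = 1: t = λ / (2 n cos θ_r) = 401 / (2 × 2.573 × 0.977) = 79.7 nm.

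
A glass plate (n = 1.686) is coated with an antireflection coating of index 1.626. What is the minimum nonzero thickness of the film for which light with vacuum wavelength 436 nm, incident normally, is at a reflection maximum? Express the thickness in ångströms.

Top surface (1.0 → 1.626): reflection off a higher-index medium gives a half-wave phase shift.
At the lower boundary (n = 1.626 to n = 1.686) the reflected ray undergoes a half-wave phase shift.
Net: no relative phase inversion (both shifts match).
With no net inversion, constructive interference in reflection requires 2 n t = m λ.
Minimum nonzero at m = 1: t = λ / (2 n) = 436 / (2 × 1.626) = 134 nm.

1341 Å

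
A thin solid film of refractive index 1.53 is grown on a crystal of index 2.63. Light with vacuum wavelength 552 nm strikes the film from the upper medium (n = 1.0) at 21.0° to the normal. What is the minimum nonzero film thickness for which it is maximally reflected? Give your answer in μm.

Top surface (1.0 → 1.53): reflection off a higher-index medium gives a half-wave phase shift.
At the lower boundary (n = 1.53 to n = 2.63) the reflected ray undergoes a half-wave phase shift.
The two reflections carry the same phase change, so no net offset.
For maximum reflection here: 2 n t cos θ_r = m λ.
Snell's law: 1.0 sin 21.0° = 1.53 sin θ_r → sin θ_r = 0.234, cos θ_r = 0.972.
Minimum nonzero at m = 1: t = λ / (2 n cos θ_r) = 552 / (2 × 1.53 × 0.972) = 186 nm.

0.186 μm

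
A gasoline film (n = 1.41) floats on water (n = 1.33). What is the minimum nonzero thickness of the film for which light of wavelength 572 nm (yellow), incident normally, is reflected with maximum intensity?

Top surface (1.0 → 1.41): reflection off a higher-index medium gives a half-wave phase shift.
Ray reflecting at the bottom interface goes from n = 1.41 toward n = 1.33: no phase shift.
Net: one phase inversion between the two reflected rays.
For strong reflection here: 2 n t = (m + ½) λ.
Minimum at m = 0: t = λ / (4 n) = 572 / (4 × 1.41) = 101 nm.

101 nm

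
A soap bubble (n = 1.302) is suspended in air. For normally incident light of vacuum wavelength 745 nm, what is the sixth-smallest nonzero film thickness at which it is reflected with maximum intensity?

1574 nm

Top surface (1.0 → 1.302): reflection off a higher-index medium gives a half-wave phase shift.
Bottom surface (1.302 → 1.0): reflection off a lower-index medium gives no phase shift.
Exactly one π shift → a net half-wave offset.
With one net inversion, constructive interference in reflection requires 2 n t = (m + ½) λ.
The sixth-smallest nonzero thickness corresponds to m = 5: t = (m + ½) λ / (2 n) = 5.50 × 745 / (2 × 1.302) = 1574 nm.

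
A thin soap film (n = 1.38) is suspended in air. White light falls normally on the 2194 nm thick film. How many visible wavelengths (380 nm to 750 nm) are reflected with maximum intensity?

8

At the upper boundary (n = 1.0 to n = 1.38) the reflected ray undergoes a half-wave phase shift.
At the lower boundary (n = 1.38 to n = 1.0) the reflected ray undergoes no phase shift.
The two reflections differ by half a wavelength.
With one net inversion, constructive interference in reflection requires 2 n t = (m + ½) λ.
λ = 2 n t / (m + ½) = 6055 / (m + ½) nm.
m=7: 807 nm (IR); m=8: 712 nm (visible); m=9: 637 nm (visible); m=10: 577 nm (visible); m=11: 527 nm (visible); m=12: 484 nm (visible); m=13: 449 nm (visible); m=14: 418 nm (visible); m=15: 391 nm (visible); m=16: 367 nm (UV).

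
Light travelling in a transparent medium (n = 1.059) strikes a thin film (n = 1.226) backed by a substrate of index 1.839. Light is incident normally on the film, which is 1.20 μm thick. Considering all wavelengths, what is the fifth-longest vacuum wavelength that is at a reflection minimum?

At the upper boundary (n = 1.059 to n = 1.226) the reflected ray undergoes a half-wave phase shift.
At the lower boundary (n = 1.226 to n = 1.839) the reflected ray undergoes a half-wave phase shift.
The two reflections carry the same phase change, so no net offset.
With no net inversion, destructive interference in reflection requires 2 n t = (m + ½) λ.
λ = 2 n t / (m + ½). The fifth-longest wavelength is m = 4: λ = 2 × 1.226 × 1200 / 4.50 = 654 nm.

654 nm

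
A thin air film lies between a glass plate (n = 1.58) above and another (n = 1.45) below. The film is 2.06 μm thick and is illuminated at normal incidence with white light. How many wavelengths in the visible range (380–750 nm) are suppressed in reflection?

Top surface (1.58 → 1.0): reflection off a lower-index medium gives no phase shift.
Ray reflecting at the bottom interface goes from n = 1.0 toward n = 1.45: a half-wave phase shift.
Net: one phase inversion between the two reflected rays.
With one net inversion, destructive interference in reflection requires 2 n t = m λ.
λ = 2 n t / m = 4120 / m nm.
m=5: 824 nm (IR); m=6: 687 nm (visible); m=7: 589 nm (visible); m=8: 515 nm (visible); m=9: 458 nm (visible); m=10: 412 nm (visible); m=11: 375 nm (UV).

5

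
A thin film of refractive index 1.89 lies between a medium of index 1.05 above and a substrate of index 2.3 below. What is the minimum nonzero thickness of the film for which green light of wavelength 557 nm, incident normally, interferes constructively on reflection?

147 nm

At the upper boundary (n = 1.05 to n = 1.89) the reflected ray undergoes a half-wave phase shift.
Bottom surface (1.89 → 2.3): reflection off a higher-index medium gives a half-wave phase shift.
The two reflections carry the same phase change, so no net offset.
For maximum reflection here: 2 n t = m λ.
Minimum nonzero at m = 1: t = λ / (2 n) = 557 / (2 × 1.89) = 147 nm.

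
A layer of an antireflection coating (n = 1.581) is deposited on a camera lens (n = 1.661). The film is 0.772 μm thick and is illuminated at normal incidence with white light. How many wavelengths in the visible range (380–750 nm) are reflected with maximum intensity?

3

Ray reflecting at the top interface goes from n = 1.0 toward n = 1.581: a half-wave phase shift.
At the lower boundary (n = 1.581 to n = 1.661) the reflected ray undergoes a half-wave phase shift.
The two reflections carry the same phase change, so no net offset.
With no net inversion, constructive interference in reflection requires 2 n t = m λ.
λ = 2 n t / m = 2441 / m nm.
m=3: 814 nm (IR); m=4: 610 nm (visible); m=5: 488 nm (visible); m=6: 407 nm (visible); m=7: 349 nm (UV).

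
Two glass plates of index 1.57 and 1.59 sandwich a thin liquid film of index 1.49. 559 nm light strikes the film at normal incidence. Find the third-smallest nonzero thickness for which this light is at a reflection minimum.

563 nm

At the upper boundary (n = 1.57 to n = 1.49) the reflected ray undergoes no phase shift.
Ray reflecting at the bottom interface goes from n = 1.49 toward n = 1.59: a half-wave phase shift.
Net: one phase inversion between the two reflected rays.
With one net inversion, destructive interference in reflection requires 2 n t = m λ.
The third-smallest nonzero thickness corresponds to m = 3: t = m λ / (2 n) = 3.00 × 559 / (2 × 1.49) = 563 nm.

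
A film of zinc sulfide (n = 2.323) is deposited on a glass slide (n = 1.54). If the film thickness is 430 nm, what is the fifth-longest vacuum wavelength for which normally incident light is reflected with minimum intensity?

Ray reflecting at the top interface goes from n = 1.0 toward n = 2.323: a half-wave phase shift.
Bottom surface (2.323 → 1.54): reflection off a lower-index medium gives no phase shift.
Net: one phase inversion between the two reflected rays.
With one net inversion, destructive interference in reflection requires 2 n t = m λ.
λ = 2 n t / m. The fifth-longest wavelength is m = 5: λ = 2 × 2.323 × 430 / 5.00 = 400 nm.

400 nm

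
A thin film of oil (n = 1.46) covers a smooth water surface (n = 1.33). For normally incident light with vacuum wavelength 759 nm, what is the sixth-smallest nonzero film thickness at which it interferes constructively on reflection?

Top surface (1.0 → 1.46): reflection off a higher-index medium gives a half-wave phase shift.
At the lower boundary (n = 1.46 to n = 1.33) the reflected ray undergoes no phase shift.
The two reflections differ by half a wavelength.
For strong reflection here: 2 n t = (m + ½) λ.
The sixth-smallest nonzero thickness corresponds to m = 5: t = (m + ½) λ / (2 n) = 5.50 × 759 / (2 × 1.46) = 1430 nm.

1430 nm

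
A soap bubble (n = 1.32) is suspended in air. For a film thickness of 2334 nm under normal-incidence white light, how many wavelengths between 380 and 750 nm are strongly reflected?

At the upper boundary (n = 1.0 to n = 1.32) the reflected ray undergoes a half-wave phase shift.
Ray reflecting at the bottom interface goes from n = 1.32 toward n = 1.0: no phase shift.
Net: one phase inversion between the two reflected rays.
For strong reflection here: 2 n t = (m + ½) λ.
λ = 2 n t / (m + ½) = 6162 / (m + ½) nm.
m=7: 822 nm (IR); m=8: 725 nm (visible); m=9: 649 nm (visible); m=10: 587 nm (visible); m=11: 536 nm (visible); m=12: 493 nm (visible); m=13: 456 nm (visible); m=14: 425 nm (visible); m=15: 398 nm (visible); m=16: 373 nm (UV).

8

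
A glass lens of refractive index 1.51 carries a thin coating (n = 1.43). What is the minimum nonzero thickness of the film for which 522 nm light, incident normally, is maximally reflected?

At the upper boundary (n = 1.0 to n = 1.43) the reflected ray undergoes a half-wave phase shift.
Bottom surface (1.43 → 1.51): reflection off a higher-index medium gives a half-wave phase shift.
Net: no relative phase inversion (both shifts match).
So the condition for constructive reflection is 2 n t = m λ.
Minimum nonzero at m = 1: t = λ / (2 n) = 522 / (2 × 1.43) = 183 nm.

183 nm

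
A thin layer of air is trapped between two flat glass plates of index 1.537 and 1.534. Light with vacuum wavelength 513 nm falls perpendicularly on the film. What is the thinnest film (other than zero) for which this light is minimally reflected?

257 nm

Top surface (1.537 → 1.0): reflection off a lower-index medium gives no phase shift.
At the lower boundary (n = 1.0 to n = 1.534) the reflected ray undergoes a half-wave phase shift.
The two reflections differ by half a wavelength.
With one net inversion, destructive interference in reflection requires 2 n t = m λ.
Minimum nonzero at m = 1: t = λ / (2 n) = 513 / (2 × 1.0) = 257 nm.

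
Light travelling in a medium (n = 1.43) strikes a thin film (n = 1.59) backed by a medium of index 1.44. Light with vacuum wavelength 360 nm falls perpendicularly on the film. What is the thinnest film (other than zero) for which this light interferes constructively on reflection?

56.6 nm

Top surface (1.43 → 1.59): reflection off a higher-index medium gives a half-wave phase shift.
Bottom surface (1.59 → 1.44): reflection off a lower-index medium gives no phase shift.
Exactly one π shift → a net half-wave offset.
With one net inversion, constructive interference in reflection requires 2 n t = (m + ½) λ.
Minimum at m = 0: t = λ / (4 n) = 360 / (4 × 1.59) = 56.6 nm.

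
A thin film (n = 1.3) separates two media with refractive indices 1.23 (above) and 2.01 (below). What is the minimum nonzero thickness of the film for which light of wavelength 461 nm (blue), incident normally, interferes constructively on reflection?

Top surface (1.23 → 1.3): reflection off a higher-index medium gives a half-wave phase shift.
Bottom surface (1.3 → 2.01): reflection off a higher-index medium gives a half-wave phase shift.
Zero or two π shifts → no net half-wave offset.
So the condition for constructive reflection is 2 n t = m λ.
Minimum nonzero at m = 1: t = λ / (2 n) = 461 / (2 × 1.3) = 177 nm.

177 nm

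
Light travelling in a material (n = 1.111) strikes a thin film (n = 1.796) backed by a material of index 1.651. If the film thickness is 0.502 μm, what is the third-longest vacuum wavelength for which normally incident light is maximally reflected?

721 nm

At the upper boundary (n = 1.111 to n = 1.796) the reflected ray undergoes a half-wave phase shift.
At the lower boundary (n = 1.796 to n = 1.651) the reflected ray undergoes no phase shift.
The two reflections differ by half a wavelength.
With one net inversion, constructive interference in reflection requires 2 n t = (m + ½) λ.
λ = 2 n t / (m + ½). The third-longest wavelength is m = 2: λ = 2 × 1.796 × 502 / 2.50 = 721 nm.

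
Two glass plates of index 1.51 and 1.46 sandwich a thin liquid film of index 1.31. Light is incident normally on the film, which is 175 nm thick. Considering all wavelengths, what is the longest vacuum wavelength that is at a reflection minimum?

459 nm

At the upper boundary (n = 1.51 to n = 1.31) the reflected ray undergoes no phase shift.
Ray reflecting at the bottom interface goes from n = 1.31 toward n = 1.46: a half-wave phase shift.
The two reflections differ by half a wavelength.
With one net inversion, destructive interference in reflection requires 2 n t = m λ.
λ = 2 n t / m. The longest wavelength is m = 1: λ = 2 × 1.31 × 175 / 1.00 = 459 nm.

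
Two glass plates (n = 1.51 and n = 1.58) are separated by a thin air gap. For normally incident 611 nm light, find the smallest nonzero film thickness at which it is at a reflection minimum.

At the upper boundary (n = 1.51 to n = 1.0) the reflected ray undergoes no phase shift.
Ray reflecting at the bottom interface goes from n = 1.0 toward n = 1.58: a half-wave phase shift.
Net: one phase inversion between the two reflected rays.
So the condition for destructive reflection is 2 n t = m λ.
Minimum nonzero at m = 1: t = λ / (2 n) = 611 / (2 × 1.0) = 306 nm.

306 nm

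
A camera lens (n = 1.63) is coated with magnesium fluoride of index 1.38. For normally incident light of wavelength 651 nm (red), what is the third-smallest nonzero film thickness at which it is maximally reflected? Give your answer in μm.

Ray reflecting at the top interface goes from n = 1.0 toward n = 1.38: a half-wave phase shift.
Bottom surface (1.38 → 1.63): reflection off a higher-index medium gives a half-wave phase shift.
Net: no relative phase inversion (both shifts match).
So the condition for constructive reflection is 2 n t = m λ.
The third-smallest nonzero thickness corresponds to m = 3: t = m λ / (2 n) = 3.00 × 651 / (2 × 1.38) = 708 nm.

0.708 μm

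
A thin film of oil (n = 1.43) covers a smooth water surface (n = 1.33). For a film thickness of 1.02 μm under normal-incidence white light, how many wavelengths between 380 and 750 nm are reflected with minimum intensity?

At the upper boundary (n = 1.0 to n = 1.43) the reflected ray undergoes a half-wave phase shift.
Bottom surface (1.43 → 1.33): reflection off a lower-index medium gives no phase shift.
The two reflections differ by half a wavelength.
With one net inversion, destructive interference in reflection requires 2 n t = m λ.
λ = 2 n t / m = 2917 / m nm.
m=3: 972 nm (IR); m=4: 729 nm (visible); m=5: 583 nm (visible); m=6: 486 nm (visible); m=7: 417 nm (visible); m=8: 365 nm (UV).

4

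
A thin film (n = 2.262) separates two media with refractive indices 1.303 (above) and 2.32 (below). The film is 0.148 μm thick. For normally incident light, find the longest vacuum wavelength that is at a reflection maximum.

670 nm

Ray reflecting at the top interface goes from n = 1.303 toward n = 2.262: a half-wave phase shift.
Ray reflecting at the bottom interface goes from n = 2.262 toward n = 2.32: a half-wave phase shift.
Zero or two π shifts → no net half-wave offset.
With no net inversion, constructive interference in reflection requires 2 n t = m λ.
λ = 2 n t / m. The longest wavelength is m = 1: λ = 2 × 2.262 × 148 / 1.00 = 670 nm.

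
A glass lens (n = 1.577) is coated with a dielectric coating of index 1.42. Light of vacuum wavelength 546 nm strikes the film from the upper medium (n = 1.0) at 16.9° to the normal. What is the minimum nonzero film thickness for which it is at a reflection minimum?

98.2 nm

At the upper boundary (n = 1.0 to n = 1.42) the reflected ray undergoes a half-wave phase shift.
Ray reflecting at the bottom interface goes from n = 1.42 toward n = 1.577: a half-wave phase shift.
The two reflections carry the same phase change, so no net offset.
For dark reflection here: 2 n t cos θ_r = (m + ½) λ.
Snell's law: 1.0 sin 16.9° = 1.42 sin θ_r → sin θ_r = 0.205, cos θ_r = 0.979.
Minimum at m = 0: t = λ / (4 n cos θ_r) = 546 / (4 × 1.42 × 0.979) = 98.2 nm.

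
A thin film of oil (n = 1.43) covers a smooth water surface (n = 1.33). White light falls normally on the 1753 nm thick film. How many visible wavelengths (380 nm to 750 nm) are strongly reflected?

At the upper boundary (n = 1.0 to n = 1.43) the reflected ray undergoes a half-wave phase shift.
At the lower boundary (n = 1.43 to n = 1.33) the reflected ray undergoes no phase shift.
Exactly one π shift → a net half-wave offset.
So the condition for constructive reflection is 2 n t = (m + ½) λ.
λ = 2 n t / (m + ½) = 5014 / (m + ½) nm.
m=6: 771 nm (IR); m=7: 668 nm (visible); m=8: 590 nm (visible); m=9: 528 nm (visible); m=10: 477 nm (visible); m=11: 436 nm (visible); m=12: 401 nm (visible); m=13: 371 nm (UV).

6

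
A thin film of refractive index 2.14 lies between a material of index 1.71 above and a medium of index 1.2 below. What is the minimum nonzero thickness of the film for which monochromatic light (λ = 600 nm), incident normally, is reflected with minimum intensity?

At the upper boundary (n = 1.71 to n = 2.14) the reflected ray undergoes a half-wave phase shift.
Ray reflecting at the bottom interface goes from n = 2.14 toward n = 1.2: no phase shift.
Exactly one π shift → a net half-wave offset.
So the condition for destructive reflection is 2 n t = m λ.
Minimum nonzero at m = 1: t = λ / (2 n) = 600 / (2 × 2.14) = 140 nm.

140 nm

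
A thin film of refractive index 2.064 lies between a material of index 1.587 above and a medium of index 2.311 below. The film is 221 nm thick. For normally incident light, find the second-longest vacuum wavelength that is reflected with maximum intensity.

Top surface (1.587 → 2.064): reflection off a higher-index medium gives a half-wave phase shift.
Bottom surface (2.064 → 2.311): reflection off a higher-index medium gives a half-wave phase shift.
Net: no relative phase inversion (both shifts match).
For bright reflection here: 2 n t = m λ.
λ = 2 n t / m. The second-longest wavelength is m = 2: λ = 2 × 2.064 × 221 / 2.00 = 456 nm.

456 nm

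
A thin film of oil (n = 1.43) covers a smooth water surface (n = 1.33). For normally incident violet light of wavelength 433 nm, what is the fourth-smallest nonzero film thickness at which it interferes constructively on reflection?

530 nm

Top surface (1.0 → 1.43): reflection off a higher-index medium gives a half-wave phase shift.
Ray reflecting at the bottom interface goes from n = 1.43 toward n = 1.33: no phase shift.
The two reflections differ by half a wavelength.
So the condition for constructive reflection is 2 n t = (m + ½) λ.
The fourth-smallest nonzero thickness corresponds to m = 3: t = (m + ½) λ / (2 n) = 3.50 × 433 / (2 × 1.43) = 530 nm.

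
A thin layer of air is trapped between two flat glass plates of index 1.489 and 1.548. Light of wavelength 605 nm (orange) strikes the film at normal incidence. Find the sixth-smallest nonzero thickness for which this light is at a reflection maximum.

Top surface (1.489 → 1.0): reflection off a lower-index medium gives no phase shift.
At the lower boundary (n = 1.0 to n = 1.548) the reflected ray undergoes a half-wave phase shift.
Exactly one π shift → a net half-wave offset.
So the condition for constructive reflection is 2 n t = (m + ½) λ.
The sixth-smallest nonzero thickness corresponds to m = 5: t = (m + ½) λ / (2 n) = 5.50 × 605 / (2 × 1.0) = 1664 nm.

1664 nm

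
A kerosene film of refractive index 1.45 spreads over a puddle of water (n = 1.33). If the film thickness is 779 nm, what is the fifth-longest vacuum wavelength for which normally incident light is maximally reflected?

502 nm

At the upper boundary (n = 1.0 to n = 1.45) the reflected ray undergoes a half-wave phase shift.
Ray reflecting at the bottom interface goes from n = 1.45 toward n = 1.33: no phase shift.
Exactly one π shift → a net half-wave offset.
So the condition for constructive reflection is 2 n t = (m + ½) λ.
λ = 2 n t / (m + ½). The fifth-longest wavelength is m = 4: λ = 2 × 1.45 × 779 / 4.50 = 502 nm.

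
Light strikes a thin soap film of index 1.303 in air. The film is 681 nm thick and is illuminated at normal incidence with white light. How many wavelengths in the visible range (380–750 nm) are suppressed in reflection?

Ray reflecting at the top interface goes from n = 1.0 toward n = 1.303: a half-wave phase shift.
Bottom surface (1.303 → 1.0): reflection off a lower-index medium gives no phase shift.
Net: one phase inversion between the two reflected rays.
For minimum reflection here: 2 n t = m λ.
λ = 2 n t / m = 1775 / m nm.
m=2: 887 nm (IR); m=3: 592 nm (visible); m=4: 444 nm (visible); m=5: 355 nm (UV).

2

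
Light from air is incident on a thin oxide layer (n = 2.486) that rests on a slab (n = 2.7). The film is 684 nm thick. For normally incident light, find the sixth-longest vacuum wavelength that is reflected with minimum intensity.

618 nm

Ray reflecting at the top interface goes from n = 1.0 toward n = 2.486: a half-wave phase shift.
At the lower boundary (n = 2.486 to n = 2.7) the reflected ray undergoes a half-wave phase shift.
Zero or two π shifts → no net half-wave offset.
So the condition for destructive reflection is 2 n t = (m + ½) λ.
λ = 2 n t / (m + ½). The sixth-longest wavelength is m = 5: λ = 2 × 2.486 × 684 / 5.50 = 618 nm.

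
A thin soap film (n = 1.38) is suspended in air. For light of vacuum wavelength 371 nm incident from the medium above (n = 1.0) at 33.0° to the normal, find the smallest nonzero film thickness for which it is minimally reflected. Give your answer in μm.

At the upper boundary (n = 1.0 to n = 1.38) the reflected ray undergoes a half-wave phase shift.
Ray reflecting at the bottom interface goes from n = 1.38 toward n = 1.0: no phase shift.
Net: one phase inversion between the two reflected rays.
So the condition for destructive reflection is 2 n t cos θ_r = m λ.
Snell's law: 1.0 sin 33.0° = 1.38 sin θ_r → sin θ_r = 0.395, cos θ_r = 0.919.
Minimum nonzero at m = 1: t = λ / (2 n cos θ_r) = 371 / (2 × 1.38 × 0.919) = 146 nm.

0.146 μm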